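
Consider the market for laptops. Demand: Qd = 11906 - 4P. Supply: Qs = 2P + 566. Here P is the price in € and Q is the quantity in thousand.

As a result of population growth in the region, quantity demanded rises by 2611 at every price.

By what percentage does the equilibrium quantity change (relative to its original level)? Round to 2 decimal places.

+20.03

Before the shock: 11906 - 4P = 2P + 566 ⇒ 11340 = 6P ⇒ P = 1890, Q = 4346.
After the shift, demand is Qd = 14517 - 4P and supply is Qs = 2P + 566.
Clearing the new market: 14517 - 4P = 2P + 566, so P = 13951/6 ≈ 2325.1667 and Q = 15649/3 ≈ 5216.3333.
%ΔQ = (5216.3333 − 4346) / 4346 × 100 = +20.03%.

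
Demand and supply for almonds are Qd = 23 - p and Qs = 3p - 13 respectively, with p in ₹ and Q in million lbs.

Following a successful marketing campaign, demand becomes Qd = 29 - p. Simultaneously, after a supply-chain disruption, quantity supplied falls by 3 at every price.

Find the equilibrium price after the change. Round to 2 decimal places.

Original equilibrium: 23 - p = 3p - 13 gives 36 = 4p, so p = 9 and Q = 14.
After the shift, demand is Qd = 29 - p and supply is Qs = 3p - 16.
New equilibrium: 29 - p = 3p - 16 ⇒ 45 = 4p ⇒ p = 11.25, Q = 17.75.

11.25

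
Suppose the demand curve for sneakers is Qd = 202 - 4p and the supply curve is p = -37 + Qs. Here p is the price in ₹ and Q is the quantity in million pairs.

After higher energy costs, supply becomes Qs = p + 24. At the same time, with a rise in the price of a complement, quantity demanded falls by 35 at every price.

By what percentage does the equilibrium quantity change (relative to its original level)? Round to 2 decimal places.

-24.86

Solve the original market: 202 - 4p = p + 37, hence p = 33 and Q = 70.
The shock moves the curves to Qd = 167 - 4p and Qs = p + 24.
Clearing the new market: 167 - 4p = p + 24, so p = 28.6 and Q = 52.6.
%ΔQ = (52.6 − 70) / 70 × 100 = -24.86%.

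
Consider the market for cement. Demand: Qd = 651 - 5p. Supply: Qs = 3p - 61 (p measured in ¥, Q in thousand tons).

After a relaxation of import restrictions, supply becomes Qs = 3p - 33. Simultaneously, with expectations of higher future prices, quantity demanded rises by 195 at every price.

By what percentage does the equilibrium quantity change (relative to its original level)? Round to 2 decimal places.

+43.99

Before the shock: 651 - 5p = 3p - 61 ⇒ 712 = 8p ⇒ p = 89, Q = 206.
The shock moves the curves to Qd = 846 - 5p and Qs = 3p - 33.
Clearing the new market: 846 - 5p = 3p - 33, so p = 109.875 and Q = 296.625.
%ΔQ = (296.625 − 206) / 206 × 100 = +43.99%.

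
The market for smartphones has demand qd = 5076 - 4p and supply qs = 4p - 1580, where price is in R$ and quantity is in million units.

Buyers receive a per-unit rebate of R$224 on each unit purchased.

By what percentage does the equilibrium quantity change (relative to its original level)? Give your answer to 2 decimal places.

Initially, 5076 - 4p = 4p - 1580, so 6656 = 8p and p = 832, q = 1748.
Since buyers' out-of-pocket price is the market price minus the rebate, the effective demand curve becomes qd = 5972 - 4p.
Setting them equal: 5972 - 4p = 4p - 1580 → 7552 = 8p, so p = 944 and q = 2196.
%Δq = (2196 − 1748) / 1748 × 100 = +25.63%.

+25.63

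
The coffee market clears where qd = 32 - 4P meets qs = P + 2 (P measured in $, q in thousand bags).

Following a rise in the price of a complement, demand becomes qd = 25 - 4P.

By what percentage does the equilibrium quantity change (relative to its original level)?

Before the shock: 32 - 4P = P + 2 ⇒ 30 = 5P ⇒ P = 6, q = 8.
With the change applied: demand qd = 25 - 4P, supply qs = P + 2.
Setting them equal: 25 - 4P = P + 2 → 23 = 5P, so P = 4.6 and q = 6.6.
%Δq = (6.6 − 8) / 8 × 100 = -17.5%.

-17.5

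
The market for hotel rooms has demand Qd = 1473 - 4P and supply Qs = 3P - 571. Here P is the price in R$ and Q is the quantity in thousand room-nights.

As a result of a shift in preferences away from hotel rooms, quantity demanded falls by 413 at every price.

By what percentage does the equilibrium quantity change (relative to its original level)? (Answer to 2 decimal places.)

-58.03

Before the shock: 1473 - 4P = 3P - 571 ⇒ 2044 = 7P ⇒ P = 292, Q = 305.
With the change applied: demand Qd = 1060 - 4P, supply Qs = 3P - 571.
Clearing the new market: 1060 - 4P = 3P - 571, so P = 233 and Q = 128.
%ΔQ = (128 − 305) / 305 × 100 = -58.03%.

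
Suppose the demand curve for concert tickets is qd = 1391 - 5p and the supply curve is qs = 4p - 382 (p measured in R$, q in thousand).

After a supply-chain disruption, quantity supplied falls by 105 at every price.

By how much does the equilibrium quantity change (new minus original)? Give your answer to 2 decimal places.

Original equilibrium: 1391 - 5p = 4p - 382 gives 1773 = 9p, so p = 197 and q = 406.
After the shift, demand is qd = 1391 - 5p and supply is qs = 4p - 487.
Setting them equal: 1391 - 5p = 4p - 487 → 1878 = 9p, so p = 626/3 ≈ 208.6667 and q = 1043/3 ≈ 347.6667.
Δq = 347.6667 − 406 = -58.33.

-58.33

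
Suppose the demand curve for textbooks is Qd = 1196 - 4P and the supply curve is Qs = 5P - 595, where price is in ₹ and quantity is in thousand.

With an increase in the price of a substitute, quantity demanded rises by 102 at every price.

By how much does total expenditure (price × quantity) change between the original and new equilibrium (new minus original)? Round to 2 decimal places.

+16452.22

Initially, 1196 - 4P = 5P - 595, so 1791 = 9P and P = 199, Q = 400.
With the change applied: demand Qd = 1298 - 4P, supply Qs = 5P - 595.
Clearing the new market: 1298 - 4P = 5P - 595, so P = 631/3 ≈ 210.3333 and Q = 1370/3 ≈ 456.6667.
Expenditure moves from 199×400 = 79600 to 210.3333×456.6667 = 96052.2222; change = +16452.22.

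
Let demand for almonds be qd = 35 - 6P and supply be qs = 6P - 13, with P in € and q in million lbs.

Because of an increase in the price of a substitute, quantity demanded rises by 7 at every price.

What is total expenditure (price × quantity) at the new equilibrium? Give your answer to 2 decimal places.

66.46

Original equilibrium: 35 - 6P = 6P - 13 gives 48 = 12P, so P = 4 and q = 11.
After the shift, demand is qd = 42 - 6P and supply is qs = 6P - 13.
New equilibrium: 42 - 6P = 6P - 13 ⇒ 55 = 12P ⇒ P = 55/12 ≈ 4.5833, q = 14.5.
New expenditure = 4.5833 × 14.5 = 66.46.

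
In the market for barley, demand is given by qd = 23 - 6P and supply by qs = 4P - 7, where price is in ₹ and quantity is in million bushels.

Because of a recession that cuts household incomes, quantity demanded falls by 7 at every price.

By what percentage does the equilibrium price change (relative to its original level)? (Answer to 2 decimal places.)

-23.33

Before the shock: 23 - 6P = 4P - 7 ⇒ 30 = 10P ⇒ P = 3, q = 5.
After the shift, demand is qd = 16 - 6P and supply is qs = 4P - 7.
Setting them equal: 16 - 6P = 4P - 7 → 23 = 10P, so P = 2.3 and q = 2.2.
%ΔP = (2.3 − 3) / 3 × 100 = -23.33%.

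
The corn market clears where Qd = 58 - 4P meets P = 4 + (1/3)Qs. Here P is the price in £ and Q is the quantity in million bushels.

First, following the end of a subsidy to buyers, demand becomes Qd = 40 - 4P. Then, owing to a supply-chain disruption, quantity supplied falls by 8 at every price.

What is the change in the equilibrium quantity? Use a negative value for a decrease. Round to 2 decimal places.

Original equilibrium: 58 - 4P = 3P - 12 gives 70 = 7P, so P = 10 and Q = 18.
The shock moves the curves to Qd = 40 - 4P and Qs = 3P - 20.
Clearing the new market: 40 - 4P = 3P - 20, so P = 60/7 ≈ 8.5714 and Q = 40/7 ≈ 5.7143.
ΔQ = 5.7143 − 18 = -12.29.

-12.29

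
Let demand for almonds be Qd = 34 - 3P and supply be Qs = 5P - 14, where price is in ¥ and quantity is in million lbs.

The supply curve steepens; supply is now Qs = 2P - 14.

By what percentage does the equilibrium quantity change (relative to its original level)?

-67.5

Solve the original market: 34 - 3P = 5P - 14, hence P = 6 and Q = 16.
The shock moves the curves to Qd = 34 - 3P and Qs = 2P - 14.
Setting them equal: 34 - 3P = 2P - 14 → 48 = 5P, so P = 9.6 and Q = 5.2.
%ΔQ = (5.2 − 16) / 16 × 100 = -67.5%.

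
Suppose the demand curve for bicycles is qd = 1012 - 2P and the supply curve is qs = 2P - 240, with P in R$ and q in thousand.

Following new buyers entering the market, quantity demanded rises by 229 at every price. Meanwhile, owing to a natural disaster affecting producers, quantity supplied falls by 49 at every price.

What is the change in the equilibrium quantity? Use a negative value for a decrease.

+90

Original equilibrium: 1012 - 2P = 2P - 240 gives 1252 = 4P, so P = 313 and q = 386.
The new curves are qd = 1241 - 2P (demand) and qs = 2P - 289 (supply).
Equate the new curves: 1241 - 2P = 2P - 289, giving 1530 = 4P, P = 382.5, q = 476.
Δq = 476 − 386 = +90.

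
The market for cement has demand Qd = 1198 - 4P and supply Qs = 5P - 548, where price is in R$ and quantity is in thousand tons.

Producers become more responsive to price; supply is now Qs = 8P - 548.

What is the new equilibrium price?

Initially, 1198 - 4P = 5P - 548, so 1746 = 9P and P = 194, Q = 422.
After the shift, demand is Qd = 1198 - 4P and supply is Qs = 8P - 548.
Equate the new curves: 1198 - 4P = 8P - 548, giving 1746 = 12P, P = 145.5, Q = 616.

145.5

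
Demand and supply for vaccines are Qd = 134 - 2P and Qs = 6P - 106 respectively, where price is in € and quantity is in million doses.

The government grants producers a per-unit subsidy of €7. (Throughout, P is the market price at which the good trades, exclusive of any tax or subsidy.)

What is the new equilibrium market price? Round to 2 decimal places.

24.75

Solve the original market: 134 - 2P = 6P - 106, hence P = 30 and Q = 74.
Since sellers receive the price plus the subsidy, the effective supply curve becomes Qs = 6P - 64.
Setting them equal: 134 - 2P = 6P - 64 → 198 = 8P, so P = 24.75 and Q = 84.5.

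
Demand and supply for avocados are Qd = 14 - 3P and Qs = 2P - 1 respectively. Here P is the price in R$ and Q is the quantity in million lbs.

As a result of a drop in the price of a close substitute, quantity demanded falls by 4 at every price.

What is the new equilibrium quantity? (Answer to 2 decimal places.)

Before the shock: 14 - 3P = 2P - 1 ⇒ 15 = 5P ⇒ P = 3, Q = 5.
After the shift, demand is Qd = 10 - 3P and supply is Qs = 2P - 1.
Setting them equal: 10 - 3P = 2P - 1 → 11 = 5P, so P = 2.2 and Q = 3.4.

3.40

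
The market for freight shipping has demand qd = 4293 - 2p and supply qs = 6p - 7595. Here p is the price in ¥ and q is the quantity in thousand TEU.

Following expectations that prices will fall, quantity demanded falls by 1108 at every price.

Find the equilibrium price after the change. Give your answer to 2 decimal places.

1347.50

Solve the original market: 4293 - 2p = 6p - 7595, hence p = 1486 and q = 1321.
With the change applied: demand qd = 3185 - 2p, supply qs = 6p - 7595.
Clearing the new market: 3185 - 2p = 6p - 7595, so p = 1347.5 and q = 490.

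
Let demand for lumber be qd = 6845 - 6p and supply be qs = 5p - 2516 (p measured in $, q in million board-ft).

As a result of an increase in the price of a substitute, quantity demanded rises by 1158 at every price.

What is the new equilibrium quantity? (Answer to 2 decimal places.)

Solve the original market: 6845 - 6p = 5p - 2516, hence p = 851 and q = 1739.
After the shift, demand is qd = 8003 - 6p and supply is qs = 5p - 2516.
Clearing the new market: 8003 - 6p = 5p - 2516, so p = 10519/11 ≈ 956.2727 and q = 24919/11 ≈ 2265.3636.

2265.36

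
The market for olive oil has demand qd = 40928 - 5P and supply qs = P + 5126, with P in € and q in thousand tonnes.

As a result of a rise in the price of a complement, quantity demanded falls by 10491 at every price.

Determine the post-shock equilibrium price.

Before the shock: 40928 - 5P = P + 5126 ⇒ 35802 = 6P ⇒ P = 5967, q = 11093.
The shock moves the curves to qd = 30437 - 5P and qs = P + 5126.
Setting them equal: 30437 - 5P = P + 5126 → 25311 = 6P, so P = 4218.5 and q = 9344.5.

4218.5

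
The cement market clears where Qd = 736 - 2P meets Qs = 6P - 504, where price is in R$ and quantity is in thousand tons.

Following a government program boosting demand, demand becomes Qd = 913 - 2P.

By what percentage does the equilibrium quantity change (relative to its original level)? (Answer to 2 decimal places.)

Solve the original market: 736 - 2P = 6P - 504, hence P = 155 and Q = 426.
The shock moves the curves to Qd = 913 - 2P and Qs = 6P - 504.
Setting them equal: 913 - 2P = 6P - 504 → 1417 = 8P, so P = 177.125 and Q = 558.75.
%ΔQ = (558.75 − 426) / 426 × 100 = +31.16%.

+31.16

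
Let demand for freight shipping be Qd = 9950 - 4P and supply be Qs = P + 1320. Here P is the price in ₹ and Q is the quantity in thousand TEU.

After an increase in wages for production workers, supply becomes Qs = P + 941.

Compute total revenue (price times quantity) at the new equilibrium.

Before the shock: 9950 - 4P = P + 1320 ⇒ 8630 = 5P ⇒ P = 1726, Q = 3046.
The new curves are Qd = 9950 - 4P (demand) and Qs = P + 941 (supply).
Clearing the new market: 9950 - 4P = P + 941, so P = 1801.8 and Q = 2742.8.
New expenditure = 1801.8 × 2742.8 = 4941977.04.

4941977.04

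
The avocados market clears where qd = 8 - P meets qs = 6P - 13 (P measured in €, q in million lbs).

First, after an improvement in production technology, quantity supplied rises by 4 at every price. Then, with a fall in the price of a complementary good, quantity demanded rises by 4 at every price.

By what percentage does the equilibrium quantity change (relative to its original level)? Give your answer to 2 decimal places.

+80.00

Initially, 8 - P = 6P - 13, so 21 = 7P and P = 3, q = 5.
After the shift, demand is qd = 12 - P and supply is qs = 6P - 9.
Clearing the new market: 12 - P = 6P - 9, so P = 3 and q = 9.
%Δq = (9 − 5) / 5 × 100 = +80.00%.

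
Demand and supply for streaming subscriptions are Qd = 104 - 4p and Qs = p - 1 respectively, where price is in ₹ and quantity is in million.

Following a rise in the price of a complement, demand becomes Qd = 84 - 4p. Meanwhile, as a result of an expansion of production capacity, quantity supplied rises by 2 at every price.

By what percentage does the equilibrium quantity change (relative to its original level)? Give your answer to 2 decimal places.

-12.00

Initially, 104 - 4p = p - 1, so 105 = 5p and p = 21, Q = 20.
The new curves are Qd = 84 - 4p (demand) and Qs = p + 1 (supply).
New equilibrium: 84 - 4p = p + 1 ⇒ 83 = 5p ⇒ p = 16.6, Q = 17.6.
%ΔQ = (17.6 − 20) / 20 × 100 = -12.00%.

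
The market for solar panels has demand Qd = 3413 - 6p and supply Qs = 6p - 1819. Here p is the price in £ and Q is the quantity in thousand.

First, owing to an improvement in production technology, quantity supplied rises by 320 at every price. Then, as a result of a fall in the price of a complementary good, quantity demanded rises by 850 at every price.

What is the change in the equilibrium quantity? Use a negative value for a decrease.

Initially, 3413 - 6p = 6p - 1819, so 5232 = 12p and p = 436, Q = 797.
With the change applied: demand Qd = 4263 - 6p, supply Qs = 6p - 1499.
Equate the new curves: 4263 - 6p = 6p - 1499, giving 5762 = 12p, p = 2881/6 ≈ 480.1667, Q = 1382.
ΔQ = 1382 − 797 = +585.

+585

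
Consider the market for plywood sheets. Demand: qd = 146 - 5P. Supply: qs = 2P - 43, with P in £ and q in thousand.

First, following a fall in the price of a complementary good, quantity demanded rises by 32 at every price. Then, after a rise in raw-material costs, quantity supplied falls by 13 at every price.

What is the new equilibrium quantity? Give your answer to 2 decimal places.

Solve the original market: 146 - 5P = 2P - 43, hence P = 27 and q = 11.
With the change applied: demand qd = 178 - 5P, supply qs = 2P - 56.
Equate the new curves: 178 - 5P = 2P - 56, giving 234 = 7P, P = 234/7 ≈ 33.4286, q = 76/7 ≈ 10.8571.

10.86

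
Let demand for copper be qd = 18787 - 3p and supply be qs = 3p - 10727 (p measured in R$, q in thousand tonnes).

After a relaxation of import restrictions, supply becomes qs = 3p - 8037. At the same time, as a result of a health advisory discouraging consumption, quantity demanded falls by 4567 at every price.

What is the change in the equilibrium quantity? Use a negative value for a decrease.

Solve the original market: 18787 - 3p = 3p - 10727, hence p = 4919 and q = 4030.
The new curves are qd = 14220 - 3p (demand) and qs = 3p - 8037 (supply).
Clearing the new market: 14220 - 3p = 3p - 8037, so p = 3709.5 and q = 3091.5.
Δq = 3091.5 − 4030 = -938.5.

-938.5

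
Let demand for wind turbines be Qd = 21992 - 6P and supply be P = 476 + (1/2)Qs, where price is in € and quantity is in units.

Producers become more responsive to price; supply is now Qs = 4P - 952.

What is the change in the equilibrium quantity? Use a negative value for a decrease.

+3441.6

Before the shock: 21992 - 6P = 2P - 952 ⇒ 22944 = 8P ⇒ P = 2868, Q = 4784.
With the change applied: demand Qd = 21992 - 6P, supply Qs = 4P - 952.
New equilibrium: 21992 - 6P = 4P - 952 ⇒ 22944 = 10P ⇒ P = 2294.4, Q = 8225.6.
ΔQ = 8225.6 − 4784 = +3441.6.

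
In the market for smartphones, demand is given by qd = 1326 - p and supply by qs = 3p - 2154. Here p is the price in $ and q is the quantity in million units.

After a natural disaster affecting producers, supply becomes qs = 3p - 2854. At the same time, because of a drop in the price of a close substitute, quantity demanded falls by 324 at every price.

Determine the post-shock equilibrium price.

964

Before the shock: 1326 - p = 3p - 2154 ⇒ 3480 = 4p ⇒ p = 870, q = 456.
After the shift, demand is qd = 1002 - p and supply is qs = 3p - 2854.
Equate the new curves: 1002 - p = 3p - 2854, giving 3856 = 4p, p = 964, q = 38.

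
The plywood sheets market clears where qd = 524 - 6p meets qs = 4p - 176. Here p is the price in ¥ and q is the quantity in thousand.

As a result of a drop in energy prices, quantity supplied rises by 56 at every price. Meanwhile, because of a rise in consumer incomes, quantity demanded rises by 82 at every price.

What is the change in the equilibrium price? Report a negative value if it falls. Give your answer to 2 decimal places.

Initially, 524 - 6p = 4p - 176, so 700 = 10p and p = 70, q = 104.
The shock moves the curves to qd = 606 - 6p and qs = 4p - 120.
Clearing the new market: 606 - 6p = 4p - 120, so p = 72.6 and q = 170.4.
Δp = 72.6 − 70 = +2.60.

+2.60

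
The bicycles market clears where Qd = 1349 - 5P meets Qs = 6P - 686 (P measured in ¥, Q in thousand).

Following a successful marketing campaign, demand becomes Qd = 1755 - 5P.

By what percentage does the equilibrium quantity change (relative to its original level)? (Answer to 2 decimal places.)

Original equilibrium: 1349 - 5P = 6P - 686 gives 2035 = 11P, so P = 185 and Q = 424.
With the change applied: demand Qd = 1755 - 5P, supply Qs = 6P - 686.
Setting them equal: 1755 - 5P = 6P - 686 → 2441 = 11P, so P = 2441/11 ≈ 221.9091 and Q = 7100/11 ≈ 645.4545.
%ΔQ = (645.4545 − 424) / 424 × 100 = +52.23%.

+52.23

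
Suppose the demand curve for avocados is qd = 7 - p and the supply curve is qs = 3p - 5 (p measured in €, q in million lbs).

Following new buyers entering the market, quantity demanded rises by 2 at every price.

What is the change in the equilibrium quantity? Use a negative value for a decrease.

Solve the original market: 7 - p = 3p - 5, hence p = 3 and q = 4.
With the change applied: demand qd = 9 - p, supply qs = 3p - 5.
Setting them equal: 9 - p = 3p - 5 → 14 = 4p, so p = 3.5 and q = 5.5.
Δq = 5.5 − 4 = +1.5.

+1.5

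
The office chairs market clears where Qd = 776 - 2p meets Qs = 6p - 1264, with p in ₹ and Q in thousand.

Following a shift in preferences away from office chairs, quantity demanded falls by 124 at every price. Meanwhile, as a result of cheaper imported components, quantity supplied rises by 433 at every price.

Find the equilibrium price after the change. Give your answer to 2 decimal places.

Initially, 776 - 2p = 6p - 1264, so 2040 = 8p and p = 255, Q = 266.
With the change applied: demand Qd = 652 - 2p, supply Qs = 6p - 831.
Equate the new curves: 652 - 2p = 6p - 831, giving 1483 = 8p, p = 185.375, Q = 281.25.

185.38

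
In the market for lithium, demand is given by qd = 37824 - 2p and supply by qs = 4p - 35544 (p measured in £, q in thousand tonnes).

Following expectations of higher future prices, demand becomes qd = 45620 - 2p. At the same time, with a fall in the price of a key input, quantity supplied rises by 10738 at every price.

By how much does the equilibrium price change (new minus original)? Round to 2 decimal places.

-490.33

Original equilibrium: 37824 - 2p = 4p - 35544 gives 73368 = 6p, so p = 12228 and q = 13368.
After the shift, demand is qd = 45620 - 2p and supply is qs = 4p - 24806.
Setting them equal: 45620 - 2p = 4p - 24806 → 70426 = 6p, so p = 35213/3 ≈ 11737.6667 and q = 66434/3 ≈ 22144.6667.
Δp = 11737.6667 − 12228 = -490.33.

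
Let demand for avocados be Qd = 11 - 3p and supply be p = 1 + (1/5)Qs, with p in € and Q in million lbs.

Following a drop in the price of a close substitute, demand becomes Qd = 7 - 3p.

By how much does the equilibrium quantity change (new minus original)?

-2.5

Solve the original market: 11 - 3p = 5p - 5, hence p = 2 and Q = 5.
The new curves are Qd = 7 - 3p (demand) and Qs = 5p - 5 (supply).
Equate the new curves: 7 - 3p = 5p - 5, giving 12 = 8p, p = 1.5, Q = 2.5.
ΔQ = 2.5 − 5 = -2.5.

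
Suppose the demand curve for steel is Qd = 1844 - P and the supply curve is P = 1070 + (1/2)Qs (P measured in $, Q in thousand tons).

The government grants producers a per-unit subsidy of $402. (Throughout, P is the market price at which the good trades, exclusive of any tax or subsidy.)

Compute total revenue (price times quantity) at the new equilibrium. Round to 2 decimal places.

Initially, 1844 - P = 2P - 2140, so 3984 = 3P and P = 1328, Q = 516.
Since sellers receive the price plus the subsidy, the effective supply curve becomes Qs = 2P - 1336.
Setting them equal: 1844 - P = 2P - 1336 → 3180 = 3P, so P = 1060 and Q = 784.
New expenditure = 1060 × 784 = 831040.00.

831040.00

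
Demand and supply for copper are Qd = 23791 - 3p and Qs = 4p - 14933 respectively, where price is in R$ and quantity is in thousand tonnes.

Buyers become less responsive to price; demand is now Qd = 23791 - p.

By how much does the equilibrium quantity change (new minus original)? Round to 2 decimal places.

+8851.20

Original equilibrium: 23791 - 3p = 4p - 14933 gives 38724 = 7p, so p = 5532 and Q = 7195.
After the shift, demand is Qd = 23791 - p and supply is Qs = 4p - 14933.
Clearing the new market: 23791 - p = 4p - 14933, so p = 7744.8 and Q = 16046.2.
ΔQ = 16046.2 − 7195 = +8851.20.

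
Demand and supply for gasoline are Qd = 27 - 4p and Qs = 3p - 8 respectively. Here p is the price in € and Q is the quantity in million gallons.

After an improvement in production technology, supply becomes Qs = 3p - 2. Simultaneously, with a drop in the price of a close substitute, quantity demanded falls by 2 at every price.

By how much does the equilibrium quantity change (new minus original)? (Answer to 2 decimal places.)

+2.57

Before the shock: 27 - 4p = 3p - 8 ⇒ 35 = 7p ⇒ p = 5, Q = 7.
The new curves are Qd = 25 - 4p (demand) and Qs = 3p - 2 (supply).
Setting them equal: 25 - 4p = 3p - 2 → 27 = 7p, so p = 27/7 ≈ 3.8571 and Q = 67/7 ≈ 9.5714.
ΔQ = 9.5714 − 7 = +2.57.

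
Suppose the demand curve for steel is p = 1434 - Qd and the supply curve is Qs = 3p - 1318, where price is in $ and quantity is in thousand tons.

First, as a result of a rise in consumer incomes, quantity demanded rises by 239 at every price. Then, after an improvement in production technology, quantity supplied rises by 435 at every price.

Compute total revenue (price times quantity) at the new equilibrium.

660726

Initially, 1434 - p = 3p - 1318, so 2752 = 4p and p = 688, Q = 746.
After the shift, demand is Qd = 1673 - p and supply is Qs = 3p - 883.
Setting them equal: 1673 - p = 3p - 883 → 2556 = 4p, so p = 639 and Q = 1034.
New expenditure = 639 × 1034 = 660726.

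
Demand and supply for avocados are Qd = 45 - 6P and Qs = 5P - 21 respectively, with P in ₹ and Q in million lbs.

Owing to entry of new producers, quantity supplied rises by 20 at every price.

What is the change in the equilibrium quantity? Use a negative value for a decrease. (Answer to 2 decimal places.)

+10.91

Solve the original market: 45 - 6P = 5P - 21, hence P = 6 and Q = 9.
The new curves are Qd = 45 - 6P (demand) and Qs = 5P - 1 (supply).
Equate the new curves: 45 - 6P = 5P - 1, giving 46 = 11P, P = 46/11 ≈ 4.1818, Q = 219/11 ≈ 19.9091.
ΔQ = 19.9091 − 9 = +10.91.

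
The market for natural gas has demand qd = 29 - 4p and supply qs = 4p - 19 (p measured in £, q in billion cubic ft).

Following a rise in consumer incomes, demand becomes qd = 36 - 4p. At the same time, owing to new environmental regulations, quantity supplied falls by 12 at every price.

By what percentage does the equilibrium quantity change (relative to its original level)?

Before the shock: 29 - 4p = 4p - 19 ⇒ 48 = 8p ⇒ p = 6, q = 5.
The shock moves the curves to qd = 36 - 4p and qs = 4p - 31.
New equilibrium: 36 - 4p = 4p - 31 ⇒ 67 = 8p ⇒ p = 8.375, q = 2.5.
%Δq = (2.5 − 5) / 5 × 100 = -50%.

-50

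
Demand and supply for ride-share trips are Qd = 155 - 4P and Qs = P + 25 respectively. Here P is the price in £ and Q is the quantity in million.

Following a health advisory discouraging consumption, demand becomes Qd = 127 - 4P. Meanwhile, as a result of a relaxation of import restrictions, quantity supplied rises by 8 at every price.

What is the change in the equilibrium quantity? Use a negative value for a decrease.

Initially, 155 - 4P = P + 25, so 130 = 5P and P = 26, Q = 51.
The shock moves the curves to Qd = 127 - 4P and Qs = P + 33.
Equate the new curves: 127 - 4P = P + 33, giving 94 = 5P, P = 18.8, Q = 51.8.
ΔQ = 51.8 − 51 = +0.8.

+0.8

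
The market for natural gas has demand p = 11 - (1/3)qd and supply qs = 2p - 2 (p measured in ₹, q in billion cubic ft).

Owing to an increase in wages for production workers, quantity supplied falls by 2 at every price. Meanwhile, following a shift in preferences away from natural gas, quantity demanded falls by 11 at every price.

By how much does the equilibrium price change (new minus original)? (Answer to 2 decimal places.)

-1.80

Initially, 33 - 3p = 2p - 2, so 35 = 5p and p = 7, q = 12.
The new curves are qd = 22 - 3p (demand) and qs = 2p - 4 (supply).
Clearing the new market: 22 - 3p = 2p - 4, so p = 5.2 and q = 6.4.
Δp = 5.2 − 7 = -1.80.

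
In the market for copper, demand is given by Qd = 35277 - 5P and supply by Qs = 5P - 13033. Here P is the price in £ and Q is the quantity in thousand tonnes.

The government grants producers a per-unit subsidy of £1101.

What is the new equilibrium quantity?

13874.5

Original equilibrium: 35277 - 5P = 5P - 13033 gives 48310 = 10P, so P = 4831 and Q = 11122.
Since sellers receive the price plus the subsidy, the effective supply curve becomes Qs = 5P - 7528.
Equate the new curves: 35277 - 5P = 5P - 7528, giving 42805 = 10P, P = 4280.5, Q = 13874.5.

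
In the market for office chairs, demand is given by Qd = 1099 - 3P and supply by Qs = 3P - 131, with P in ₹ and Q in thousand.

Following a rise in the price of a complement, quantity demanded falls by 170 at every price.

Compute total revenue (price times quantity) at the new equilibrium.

Solve the original market: 1099 - 3P = 3P - 131, hence P = 205 and Q = 484.
The new curves are Qd = 929 - 3P (demand) and Qs = 3P - 131 (supply).
Setting them equal: 929 - 3P = 3P - 131 → 1060 = 6P, so P = 530/3 ≈ 176.6667 and Q = 399.
New expenditure = 176.6667 × 399 = 70490.

70490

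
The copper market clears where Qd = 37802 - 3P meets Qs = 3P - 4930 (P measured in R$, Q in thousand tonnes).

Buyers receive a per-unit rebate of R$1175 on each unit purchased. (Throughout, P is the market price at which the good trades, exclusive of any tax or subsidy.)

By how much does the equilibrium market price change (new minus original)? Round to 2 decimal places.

+587.50

Initially, 37802 - 3P = 3P - 4930, so 42732 = 6P and P = 7122, Q = 16436.
Since buyers' out-of-pocket price is the market price minus the rebate, the effective demand curve becomes Qd = 41327 - 3P.
Setting them equal: 41327 - 3P = 3P - 4930 → 46257 = 6P, so P = 7709.5 and Q = 18198.5.
ΔP = 7709.5 − 7122 = +587.50.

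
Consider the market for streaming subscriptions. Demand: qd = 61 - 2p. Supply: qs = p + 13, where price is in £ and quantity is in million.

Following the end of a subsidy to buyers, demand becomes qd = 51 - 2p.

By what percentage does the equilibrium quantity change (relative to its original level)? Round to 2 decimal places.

-11.49

Solve the original market: 61 - 2p = p + 13, hence p = 16 and q = 29.
The shock moves the curves to qd = 51 - 2p and qs = p + 13.
Setting them equal: 51 - 2p = p + 13 → 38 = 3p, so p = 38/3 ≈ 12.6667 and q = 77/3 ≈ 25.6667.
%Δq = (25.6667 − 29) / 29 × 100 = -11.49%.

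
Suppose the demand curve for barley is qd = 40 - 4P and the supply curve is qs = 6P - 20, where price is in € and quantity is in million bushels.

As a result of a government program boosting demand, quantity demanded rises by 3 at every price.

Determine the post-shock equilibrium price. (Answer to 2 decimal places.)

Solve the original market: 40 - 4P = 6P - 20, hence P = 6 and q = 16.
With the change applied: demand qd = 43 - 4P, supply qs = 6P - 20.
Clearing the new market: 43 - 4P = 6P - 20, so P = 6.3 and q = 17.8.

6.30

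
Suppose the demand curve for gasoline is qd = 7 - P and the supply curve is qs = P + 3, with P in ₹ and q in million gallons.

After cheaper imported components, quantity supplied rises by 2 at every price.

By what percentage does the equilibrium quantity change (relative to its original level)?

Solve the original market: 7 - P = P + 3, hence P = 2 and q = 5.
The new curves are qd = 7 - P (demand) and qs = P + 5 (supply).
Clearing the new market: 7 - P = P + 5, so P = 1 and q = 6.
%Δq = (6 − 5) / 5 × 100 = +20%.

+20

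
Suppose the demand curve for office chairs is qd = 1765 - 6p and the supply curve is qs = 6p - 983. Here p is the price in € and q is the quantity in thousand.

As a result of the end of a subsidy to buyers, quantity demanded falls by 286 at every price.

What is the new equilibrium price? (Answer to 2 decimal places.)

Initially, 1765 - 6p = 6p - 983, so 2748 = 12p and p = 229, q = 391.
The new curves are qd = 1479 - 6p (demand) and qs = 6p - 983 (supply).
Setting them equal: 1479 - 6p = 6p - 983 → 2462 = 12p, so p = 1231/6 ≈ 205.1667 and q = 248.

205.17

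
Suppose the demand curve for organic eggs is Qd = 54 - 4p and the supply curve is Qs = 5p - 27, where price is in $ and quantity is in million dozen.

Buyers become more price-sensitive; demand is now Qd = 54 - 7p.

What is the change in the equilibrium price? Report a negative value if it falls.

-2.25

Original equilibrium: 54 - 4p = 5p - 27 gives 81 = 9p, so p = 9 and Q = 18.
After the shift, demand is Qd = 54 - 7p and supply is Qs = 5p - 27.
Equate the new curves: 54 - 7p = 5p - 27, giving 81 = 12p, p = 6.75, Q = 6.75.
Δp = 6.75 − 9 = -2.25.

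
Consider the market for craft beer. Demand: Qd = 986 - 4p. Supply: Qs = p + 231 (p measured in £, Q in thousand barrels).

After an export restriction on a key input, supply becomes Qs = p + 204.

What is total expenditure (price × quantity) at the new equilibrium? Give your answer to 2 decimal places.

Original equilibrium: 986 - 4p = p + 231 gives 755 = 5p, so p = 151 and Q = 382.
The new curves are Qd = 986 - 4p (demand) and Qs = p + 204 (supply).
Setting them equal: 986 - 4p = p + 204 → 782 = 5p, so p = 156.4 and Q = 360.4.
New expenditure = 156.4 × 360.4 = 56366.56.

56366.56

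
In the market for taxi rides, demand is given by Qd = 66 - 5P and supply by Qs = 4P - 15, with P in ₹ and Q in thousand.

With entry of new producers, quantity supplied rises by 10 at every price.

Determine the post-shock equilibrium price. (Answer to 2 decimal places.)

Before the shock: 66 - 5P = 4P - 15 ⇒ 81 = 9P ⇒ P = 9, Q = 21.
With the change applied: demand Qd = 66 - 5P, supply Qs = 4P - 5.
Setting them equal: 66 - 5P = 4P - 5 → 71 = 9P, so P = 71/9 ≈ 7.8889 and Q = 239/9 ≈ 26.5556.

7.89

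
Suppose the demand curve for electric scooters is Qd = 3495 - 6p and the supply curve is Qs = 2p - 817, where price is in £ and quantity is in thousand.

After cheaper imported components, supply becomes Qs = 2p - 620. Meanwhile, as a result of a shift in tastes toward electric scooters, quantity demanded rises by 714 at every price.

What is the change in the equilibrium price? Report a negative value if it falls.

+64.625

Initially, 3495 - 6p = 2p - 817, so 4312 = 8p and p = 539, Q = 261.
After the shift, demand is Qd = 4209 - 6p and supply is Qs = 2p - 620.
New equilibrium: 4209 - 6p = 2p - 620 ⇒ 4829 = 8p ⇒ p = 603.625, Q = 587.25.
Δp = 603.625 − 539 = +64.625.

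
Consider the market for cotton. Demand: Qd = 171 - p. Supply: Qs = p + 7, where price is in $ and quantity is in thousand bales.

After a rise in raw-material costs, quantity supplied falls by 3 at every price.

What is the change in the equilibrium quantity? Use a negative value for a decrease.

-1.5

Initially, 171 - p = p + 7, so 164 = 2p and p = 82, Q = 89.
The shock moves the curves to Qd = 171 - p and Qs = p + 4.
Equate the new curves: 171 - p = p + 4, giving 167 = 2p, p = 83.5, Q = 87.5.
ΔQ = 87.5 − 89 = -1.5.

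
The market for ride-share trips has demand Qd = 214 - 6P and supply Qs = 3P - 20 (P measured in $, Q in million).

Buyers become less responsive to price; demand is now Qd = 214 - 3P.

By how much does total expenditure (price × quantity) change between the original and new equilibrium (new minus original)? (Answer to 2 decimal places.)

+2275.00

Before the shock: 214 - 6P = 3P - 20 ⇒ 234 = 9P ⇒ P = 26, Q = 58.
The shock moves the curves to Qd = 214 - 3P and Qs = 3P - 20.
Equate the new curves: 214 - 3P = 3P - 20, giving 234 = 6P, P = 39, Q = 97.
Expenditure moves from 26×58 = 1508 to 39×97 = 3783; change = +2275.00.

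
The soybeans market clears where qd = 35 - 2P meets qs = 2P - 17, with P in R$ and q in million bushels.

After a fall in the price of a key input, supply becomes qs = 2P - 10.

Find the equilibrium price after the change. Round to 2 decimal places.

Initially, 35 - 2P = 2P - 17, so 52 = 4P and P = 13, q = 9.
The new curves are qd = 35 - 2P (demand) and qs = 2P - 10 (supply).
New equilibrium: 35 - 2P = 2P - 10 ⇒ 45 = 4P ⇒ P = 11.25, q = 12.5.

11.25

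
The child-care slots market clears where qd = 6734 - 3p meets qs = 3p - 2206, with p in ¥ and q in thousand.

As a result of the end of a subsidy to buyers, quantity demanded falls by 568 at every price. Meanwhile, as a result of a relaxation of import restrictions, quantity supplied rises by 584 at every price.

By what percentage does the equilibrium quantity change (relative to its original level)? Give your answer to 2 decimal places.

+0.35

Initially, 6734 - 3p = 3p - 2206, so 8940 = 6p and p = 1490, q = 2264.
The new curves are qd = 6166 - 3p (demand) and qs = 3p - 1622 (supply).
New equilibrium: 6166 - 3p = 3p - 1622 ⇒ 7788 = 6p ⇒ p = 1298, q = 2272.
%Δq = (2272 − 2264) / 2264 × 100 = +0.35%.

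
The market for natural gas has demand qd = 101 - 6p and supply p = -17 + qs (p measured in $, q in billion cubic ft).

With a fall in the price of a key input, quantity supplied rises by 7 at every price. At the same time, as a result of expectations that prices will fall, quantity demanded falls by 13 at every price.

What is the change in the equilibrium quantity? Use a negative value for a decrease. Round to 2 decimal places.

+4.14

Original equilibrium: 101 - 6p = p + 17 gives 84 = 7p, so p = 12 and q = 29.
The shock moves the curves to qd = 88 - 6p and qs = p + 24.
New equilibrium: 88 - 6p = p + 24 ⇒ 64 = 7p ⇒ p = 64/7 ≈ 9.1429, q = 232/7 ≈ 33.1429.
Δq = 33.1429 − 29 = +4.14.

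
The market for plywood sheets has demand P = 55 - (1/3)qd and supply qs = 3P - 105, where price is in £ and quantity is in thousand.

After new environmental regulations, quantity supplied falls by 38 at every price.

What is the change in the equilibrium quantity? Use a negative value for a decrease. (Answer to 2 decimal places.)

-19.00

Initially, 165 - 3P = 3P - 105, so 270 = 6P and P = 45, q = 30.
The shock moves the curves to qd = 165 - 3P and qs = 3P - 143.
Setting them equal: 165 - 3P = 3P - 143 → 308 = 6P, so P = 154/3 ≈ 51.3333 and q = 11.
Δq = 11 − 30 = -19.00.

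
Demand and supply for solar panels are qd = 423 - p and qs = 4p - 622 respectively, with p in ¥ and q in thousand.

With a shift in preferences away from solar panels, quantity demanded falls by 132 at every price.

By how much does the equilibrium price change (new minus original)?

-26.4

Initially, 423 - p = 4p - 622, so 1045 = 5p and p = 209, q = 214.
The shock moves the curves to qd = 291 - p and qs = 4p - 622.
Clearing the new market: 291 - p = 4p - 622, so p = 182.6 and q = 108.4.
Δp = 182.6 − 209 = -26.4.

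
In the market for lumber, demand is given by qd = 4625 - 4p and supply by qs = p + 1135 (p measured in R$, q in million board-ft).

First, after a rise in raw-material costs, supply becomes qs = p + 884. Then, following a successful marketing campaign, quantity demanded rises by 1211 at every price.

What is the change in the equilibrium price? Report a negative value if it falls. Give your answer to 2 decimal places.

+292.40

Original equilibrium: 4625 - 4p = p + 1135 gives 3490 = 5p, so p = 698 and q = 1833.
With the change applied: demand qd = 5836 - 4p, supply qs = p + 884.
Equate the new curves: 5836 - 4p = p + 884, giving 4952 = 5p, p = 990.4, q = 1874.4.
Δp = 990.4 − 698 = +292.40.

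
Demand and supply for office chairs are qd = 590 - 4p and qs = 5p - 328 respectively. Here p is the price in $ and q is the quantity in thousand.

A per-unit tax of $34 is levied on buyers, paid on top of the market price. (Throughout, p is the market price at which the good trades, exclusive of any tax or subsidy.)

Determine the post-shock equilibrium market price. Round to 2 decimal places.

Solve the original market: 590 - 4p = 5p - 328, hence p = 102 and q = 182.
Since buyers pay the price plus the tax, the effective demand curve becomes qd = 454 - 4p.
Setting them equal: 454 - 4p = 5p - 328 → 782 = 9p, so p = 782/9 ≈ 86.8889 and q = 958/9 ≈ 106.4444.

86.89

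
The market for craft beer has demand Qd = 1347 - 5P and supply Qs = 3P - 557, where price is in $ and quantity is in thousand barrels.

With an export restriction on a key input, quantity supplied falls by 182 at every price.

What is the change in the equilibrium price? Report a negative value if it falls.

Original equilibrium: 1347 - 5P = 3P - 557 gives 1904 = 8P, so P = 238 and Q = 157.
The shock moves the curves to Qd = 1347 - 5P and Qs = 3P - 739.
Clearing the new market: 1347 - 5P = 3P - 739, so P = 260.75 and Q = 43.25.
ΔP = 260.75 − 238 = +22.75.

+22.75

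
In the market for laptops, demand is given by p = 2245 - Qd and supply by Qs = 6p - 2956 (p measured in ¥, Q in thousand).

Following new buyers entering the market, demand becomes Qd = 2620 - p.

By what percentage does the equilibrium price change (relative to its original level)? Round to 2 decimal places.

Original equilibrium: 2245 - p = 6p - 2956 gives 5201 = 7p, so p = 743 and Q = 1502.
With the change applied: demand Qd = 2620 - p, supply Qs = 6p - 2956.
Equate the new curves: 2620 - p = 6p - 2956, giving 5576 = 7p, p = 5576/7 ≈ 796.5714, Q = 12764/7 ≈ 1823.4286.
%Δp = (796.5714 − 743) / 743 × 100 = +7.21%.

+7.21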